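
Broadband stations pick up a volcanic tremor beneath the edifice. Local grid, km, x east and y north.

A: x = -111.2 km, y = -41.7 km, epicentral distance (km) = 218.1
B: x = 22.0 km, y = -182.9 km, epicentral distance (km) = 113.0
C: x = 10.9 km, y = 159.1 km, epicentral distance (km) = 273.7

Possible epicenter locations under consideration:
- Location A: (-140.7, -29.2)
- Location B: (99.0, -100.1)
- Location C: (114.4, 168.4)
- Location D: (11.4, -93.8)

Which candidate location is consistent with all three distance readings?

For each candidate, compare |candidate − station| to the reported distance:
Location A: residuals A 186.1, B 110.8, C 32.0 → max 186.1 km
Location B: residuals A 0.1, B 0.1, C 0.1 → max 0.1 km
Location C: residuals A 90.2, B 250.2, C 169.8 → max 250.2 km
Location D: residuals A 84.9, B 23.3, C 20.8 → max 84.9 km
Only Location B has all residuals ≈ 0.

Location B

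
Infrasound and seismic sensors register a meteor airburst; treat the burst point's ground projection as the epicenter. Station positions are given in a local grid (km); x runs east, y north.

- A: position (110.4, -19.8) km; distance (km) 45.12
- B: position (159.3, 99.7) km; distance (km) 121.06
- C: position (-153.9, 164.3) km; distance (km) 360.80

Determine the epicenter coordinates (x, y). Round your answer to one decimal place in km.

(155.5, -21.3)

Circle about each station: (x − 110.4)² + (y + 19.8)² = 45.12²; (x − 159.3)² + (y − 99.7)² = 121.06²; (x + 153.9)² + (y − 164.3)² = 360.80².
Subtracting the A equation from the B and C equations removes the quadratic terms:
97.8 x + 239.0 y = 10116.67
-528.6 x + 368.2 y = -90041.33
Solving the 2×2 system: x ≈ 155.5, y ≈ -21.3 km.
Check against A (with the unrounded x, y): √((x − 110.4)²+(y + 19.8)²) = 45.13 ≈ 45.12 km. ✓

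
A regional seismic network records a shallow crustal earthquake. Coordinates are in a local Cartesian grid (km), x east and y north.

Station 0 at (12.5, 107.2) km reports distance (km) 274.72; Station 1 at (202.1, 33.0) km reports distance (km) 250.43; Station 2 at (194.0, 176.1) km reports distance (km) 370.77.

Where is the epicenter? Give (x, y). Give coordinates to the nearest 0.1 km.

Circle about each station: (x − 12.5)² + (y − 107.2)² = 274.72²; (x − 202.1)² + (y − 33.0)² = 250.43²; (x − 194.0)² + (y − 176.1)² = 370.77².
Subtracting the Station 0 equation from the Station 1 and Station 2 equations removes the quadratic terms:
379.2 x − 148.4 y = 43041.21
363.0 x + 137.8 y = -5000.19
Solving the 2×2 system: x ≈ 48.9, y ≈ -165.1 km.

48.9 km east, -165.1 km north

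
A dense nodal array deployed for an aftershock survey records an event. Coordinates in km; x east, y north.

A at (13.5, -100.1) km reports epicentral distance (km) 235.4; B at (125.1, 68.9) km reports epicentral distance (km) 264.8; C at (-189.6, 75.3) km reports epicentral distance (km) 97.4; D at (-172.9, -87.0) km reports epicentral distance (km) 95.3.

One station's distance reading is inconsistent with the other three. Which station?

A

Solve using three stations at a time. Using B, C, D (subtract circle equations pairwise → linear system) gives (x, y) ≈ (-130.1, -1.8).
Distances from that point to each station vs reported:
  A: calculated 174.0 vs reported 235.4 → residual 61.4 km
  B: calculated 264.8 vs reported 264.8 → residual 0.0 km
  C: calculated 97.4 vs reported 97.4 → residual 0.0 km
  D: calculated 95.3 vs reported 95.3 → residual 0.0 km
B, C, D are mutually consistent (residuals ≈ 0); A is off by 61.4 km.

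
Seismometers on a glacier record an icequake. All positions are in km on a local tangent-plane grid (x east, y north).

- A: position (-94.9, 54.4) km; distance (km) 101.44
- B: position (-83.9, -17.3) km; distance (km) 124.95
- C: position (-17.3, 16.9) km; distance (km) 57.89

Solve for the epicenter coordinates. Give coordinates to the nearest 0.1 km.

5.3 km east, 70.2 km north

Circle about each station: (x + 94.9)² + (y − 54.4)² = 101.44²; (x + 83.9)² + (y + 17.3)² = 124.95²; (x + 17.3)² + (y − 16.9)² = 57.89².
Subtracting pairs of circle equations eliminates x²+y² and gives linear equations (the radical axes):
22.0 x − 143.4 y = -9949.30
155.2 x − 75.0 y = -4441.65
Solving the 2×2 system: x ≈ 5.3, y ≈ 70.2 km.
Check against A (with the unrounded x, y): √((x + 94.9)²+(y − 54.4)²) = 101.44 ≈ 101.44 km. ✓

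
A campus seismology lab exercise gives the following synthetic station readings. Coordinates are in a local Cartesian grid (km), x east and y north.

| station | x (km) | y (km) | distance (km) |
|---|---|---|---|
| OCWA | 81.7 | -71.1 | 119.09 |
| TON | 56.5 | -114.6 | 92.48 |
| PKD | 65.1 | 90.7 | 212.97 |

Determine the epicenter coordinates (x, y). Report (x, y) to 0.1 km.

(-34.4, -97.6)

Circle about each station: (x − 81.7)² + (y + 71.1)² = 119.09²; (x − 56.5)² + (y + 114.6)² = 92.48²; (x − 65.1)² + (y − 90.7)² = 212.97².
Subtracting pairs of circle equations eliminates x²+y² and gives linear equations (the radical axes):
-50.4 x − 87.0 y = 10225.19
-33.2 x + 323.6 y = -30439.39
Solving the 2×2 system: x ≈ -34.4, y ≈ -97.6 km.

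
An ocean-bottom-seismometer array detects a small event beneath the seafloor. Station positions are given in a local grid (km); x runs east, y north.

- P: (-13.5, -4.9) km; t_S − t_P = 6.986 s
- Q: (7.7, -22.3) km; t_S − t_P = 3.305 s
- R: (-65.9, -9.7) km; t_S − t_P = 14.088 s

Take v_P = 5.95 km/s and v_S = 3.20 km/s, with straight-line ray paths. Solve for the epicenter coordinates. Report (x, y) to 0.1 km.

(30.4, -25.2)

Distance from S−P lag: d = Δt · v_P v_S / (v_P − v_S) = Δt · (5.95·3.20)/(5.95−3.20) ≈ 6.9236·Δt.
So d_P = 48.37, d_Q = 22.88, d_R = 97.54 km.
Circle about each station: (x + 13.5)² + (y + 4.9)² = 48.37²; (x − 7.7)² + (y + 22.3)² = 22.88²; (x + 65.9)² + (y + 9.7)² = 97.54².
Subtracting the P equation from the Q and R equations removes the quadratic terms:
42.4 x − 34.8 y = 2166.48
-104.8 x − 9.6 y = -2943.75
Solving the 2×2 system: x ≈ 30.4, y ≈ -25.2 km.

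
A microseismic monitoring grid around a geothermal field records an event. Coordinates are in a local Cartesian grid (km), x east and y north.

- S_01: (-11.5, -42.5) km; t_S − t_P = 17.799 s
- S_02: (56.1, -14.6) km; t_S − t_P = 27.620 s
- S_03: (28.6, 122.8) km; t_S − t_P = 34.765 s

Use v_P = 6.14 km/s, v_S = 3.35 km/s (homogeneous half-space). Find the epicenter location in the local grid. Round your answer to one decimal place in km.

Distance from S−P lag: d = Δt · v_P v_S / (v_P − v_S) = Δt · (6.14·3.35)/(6.14−3.35) ≈ 7.3724·Δt.
So d_S_01 = 131.22, d_S_02 = 203.63, d_S_03 = 256.30 km.
Circle about each station: (x + 11.5)² + (y + 42.5)² = 131.22²; (x − 56.1)² + (y + 14.6)² = 203.63²; (x − 28.6)² + (y − 122.8)² = 256.30².
Subtracting pairs of circle equations eliminates x²+y² and gives linear equations (the radical axes):
135.2 x + 55.8 y = -22824.62
80.2 x + 330.6 y = -34511.70
Solving the 2×2 system: x ≈ -139.7, y ≈ -70.5 km.
Check against S_01 (with the unrounded x, y): √((x + 11.5)²+(y + 42.5)²) = 131.25 ≈ 131.22 km. ✓

x ≈ -139.7 km, y ≈ -70.5 km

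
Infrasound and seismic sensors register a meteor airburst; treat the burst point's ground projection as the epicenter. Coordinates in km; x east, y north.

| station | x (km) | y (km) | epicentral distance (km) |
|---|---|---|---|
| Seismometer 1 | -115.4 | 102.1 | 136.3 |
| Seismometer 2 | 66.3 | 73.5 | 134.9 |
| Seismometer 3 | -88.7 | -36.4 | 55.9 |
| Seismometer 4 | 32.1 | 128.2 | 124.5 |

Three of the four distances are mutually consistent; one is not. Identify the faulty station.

Seismometer 4

Solve using three stations at a time. Using Seismometer 1, Seismometer 2, Seismometer 3 (subtract circle equations pairwise → linear system) gives (x, y) ≈ (-39.0, -10.8).
Distances from that point to each station vs reported:
  Seismometer 1: calculated 136.3 vs reported 136.3 → residual 0.0 km
  Seismometer 2: calculated 134.9 vs reported 134.9 → residual 0.0 km
  Seismometer 3: calculated 55.9 vs reported 55.9 → residual 0.0 km
  Seismometer 4: calculated 156.1 vs reported 124.5 → residual 31.6 km
Seismometer 1, Seismometer 2, Seismometer 3 are mutually consistent (residuals ≈ 0); Seismometer 4 is off by 31.6 km.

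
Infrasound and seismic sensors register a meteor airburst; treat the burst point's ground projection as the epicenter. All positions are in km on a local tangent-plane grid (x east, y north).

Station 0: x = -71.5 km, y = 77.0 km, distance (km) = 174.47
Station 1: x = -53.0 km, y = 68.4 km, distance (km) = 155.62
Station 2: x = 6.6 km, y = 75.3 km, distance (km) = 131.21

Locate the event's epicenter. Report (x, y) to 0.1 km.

x ≈ 49.5 km, y ≈ -48.7 km

Circle about each station: (x + 71.5)² + (y − 77.0)² = 174.47²; (x + 53.0)² + (y − 68.4)² = 155.62²; (x − 6.6)² + (y − 75.3)² = 131.21².
Subtracting the Station 0 equation from the Station 1 and Station 2 equations removes the quadratic terms:
37.0 x − 17.2 y = 2668.51
156.2 x − 3.4 y = 7896.12
Solving the 2×2 system: x ≈ 49.5, y ≈ -48.7 km.
Check against Station 0 (with the unrounded x, y): √((x + 71.5)²+(y − 77.0)²) = 174.46 ≈ 174.47 km. ✓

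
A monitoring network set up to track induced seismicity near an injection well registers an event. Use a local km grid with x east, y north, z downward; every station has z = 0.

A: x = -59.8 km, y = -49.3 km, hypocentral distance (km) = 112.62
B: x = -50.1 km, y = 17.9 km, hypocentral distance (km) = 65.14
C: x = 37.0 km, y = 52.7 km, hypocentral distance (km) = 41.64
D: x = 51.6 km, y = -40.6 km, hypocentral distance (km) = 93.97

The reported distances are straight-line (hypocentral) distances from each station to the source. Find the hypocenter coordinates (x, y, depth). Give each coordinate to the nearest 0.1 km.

(6.7, 38.2, 24.6)

Each station gives a sphere (x−x_i)² + (y−y_i)² + z² = d_i² (stations at z=0).
Subtracting the A sphere from B and C: z² cancels, leaving linear equations in x and y:
19.4 x + 134.4 y = 5263.93
193.6 x + 204.0 y = 9089.13
Solving: x ≈ 6.696, y ≈ 38.200 km (keep extra digits for the depth step; rounded: 6.7, 38.2).
Then from the A sphere: z² = 112.62² − (x + 59.8)² − (y + 49.3)² with x = 6.696, y = 38.200, so z ≈ 24.603 ≈ 24.6 km.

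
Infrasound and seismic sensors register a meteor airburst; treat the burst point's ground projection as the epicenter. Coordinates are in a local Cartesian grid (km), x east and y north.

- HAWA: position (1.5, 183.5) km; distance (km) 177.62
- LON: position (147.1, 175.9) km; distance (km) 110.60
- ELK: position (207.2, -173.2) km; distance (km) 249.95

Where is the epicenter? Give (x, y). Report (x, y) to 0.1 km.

134.7 km east, 66.0 km north

Circle about each station: (x − 1.5)² + (y − 183.5)² = 177.62²; (x − 147.1)² + (y − 175.9)² = 110.60²; (x − 207.2)² + (y + 173.2)² = 249.95².
Subtracting pairs of circle equations eliminates x²+y² and gives linear equations (the radical axes):
291.2 x − 15.2 y = 38221.22
411.4 x − 713.4 y = 8329.44
Solving the 2×2 system: x ≈ 134.7, y ≈ 66.0 km.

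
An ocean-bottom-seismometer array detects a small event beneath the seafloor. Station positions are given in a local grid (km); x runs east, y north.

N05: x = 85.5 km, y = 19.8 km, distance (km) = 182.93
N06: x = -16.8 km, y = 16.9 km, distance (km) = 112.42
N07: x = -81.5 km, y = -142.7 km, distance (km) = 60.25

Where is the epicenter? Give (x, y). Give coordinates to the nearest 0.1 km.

-64.5 km east, -84.9 km north

Circle about each station: (x − 85.5)² + (y − 19.8)² = 182.93²; (x + 16.8)² + (y − 16.9)² = 112.42²; (x + 81.5)² + (y + 142.7)² = 60.25².
Subtracting pairs of circle equations eliminates x²+y² and gives linear equations (the radical axes):
-204.6 x − 5.8 y = 13690.69
-334.0 x − 325.0 y = 49136.57
Solving the 2×2 system: x ≈ -64.5, y ≈ -84.9 km.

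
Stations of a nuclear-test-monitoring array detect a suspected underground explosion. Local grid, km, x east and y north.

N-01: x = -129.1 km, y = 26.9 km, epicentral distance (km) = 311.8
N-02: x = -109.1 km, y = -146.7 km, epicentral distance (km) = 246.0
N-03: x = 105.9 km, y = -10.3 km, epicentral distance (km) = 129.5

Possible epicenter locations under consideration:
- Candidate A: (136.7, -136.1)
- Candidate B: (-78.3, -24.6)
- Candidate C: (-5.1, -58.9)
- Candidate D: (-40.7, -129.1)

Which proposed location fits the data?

Candidate A

For each candidate, compare |candidate − station| to the reported distance:
Candidate A: residuals N-01 0.0, N-02 0.0, N-03 0.0 → max 0.0 km
Candidate B: residuals N-01 239.5, N-02 120.1, N-03 55.3 → max 239.5 km
Candidate C: residuals N-01 161.0, N-02 109.9, N-03 8.3 → max 161.0 km
Candidate D: residuals N-01 132.5, N-02 175.4, N-03 59.2 → max 175.4 km
Only Candidate A has all residuals ≈ 0.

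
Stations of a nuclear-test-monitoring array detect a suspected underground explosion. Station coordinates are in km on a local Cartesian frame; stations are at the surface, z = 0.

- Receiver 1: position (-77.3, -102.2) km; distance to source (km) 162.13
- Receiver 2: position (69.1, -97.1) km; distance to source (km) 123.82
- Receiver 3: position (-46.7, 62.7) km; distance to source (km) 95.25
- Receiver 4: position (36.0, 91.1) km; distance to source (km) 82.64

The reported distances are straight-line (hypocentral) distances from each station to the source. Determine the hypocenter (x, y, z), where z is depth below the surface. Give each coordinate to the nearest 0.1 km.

(29.3, 15.5, 32.7)

Each station gives a sphere (x−x_i)² + (y−y_i)² + z² = d_i² (stations at z=0).
Subtracting the Receiver 1 sphere from Receiver 2 and Receiver 3: z² cancels, leaving linear equations in x and y:
292.8 x + 10.2 y = 8737.83
61.2 x + 329.8 y = 6905.62
Solving: x ≈ 29.302, y ≈ 15.501 km (keep extra digits for the depth step; rounded: 29.3, 15.5).
Then from the Receiver 1 sphere: z² = 162.13² − (x + 77.3)² − (y + 102.2)² with x = 29.302, y = 15.501, so z ≈ 32.690 ≈ 32.7 km.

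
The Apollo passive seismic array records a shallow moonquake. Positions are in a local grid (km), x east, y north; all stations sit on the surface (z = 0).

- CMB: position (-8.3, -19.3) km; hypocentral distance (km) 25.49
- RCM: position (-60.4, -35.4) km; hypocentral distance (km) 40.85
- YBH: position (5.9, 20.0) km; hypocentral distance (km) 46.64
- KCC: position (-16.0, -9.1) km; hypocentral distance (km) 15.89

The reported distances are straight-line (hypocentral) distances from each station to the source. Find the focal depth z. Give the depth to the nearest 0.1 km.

z ≈ 6.7 km

Each station gives a sphere (x−x_i)² + (y−y_i)² + z² = d_i² (stations at z=0).
Subtracting the CMB sphere from RCM and YBH: z² cancels, leaving linear equations in x and y:
-104.2 x − 32.2 y = 3440.96
28.4 x + 78.6 y = -1532.12
Solving: x ≈ -30.393, y ≈ -8.511 km (keep extra digits for the depth step; rounded: -30.4, -8.5).
Then from the CMB sphere: z² = 25.49² − (x + 8.3)² − (y + 19.3)² with x = -30.393, y = -8.511, so z ≈ 6.726 ≈ 6.7 km.
Check against KCC (with the unrounded solution): distance 15.90 ≈ 15.89 km. ✓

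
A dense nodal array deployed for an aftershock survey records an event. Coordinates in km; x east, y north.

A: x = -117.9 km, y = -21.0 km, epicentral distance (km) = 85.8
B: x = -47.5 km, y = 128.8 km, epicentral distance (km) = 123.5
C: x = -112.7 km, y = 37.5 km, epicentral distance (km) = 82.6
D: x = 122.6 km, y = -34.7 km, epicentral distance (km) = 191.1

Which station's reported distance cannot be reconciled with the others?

Solve using three stations at a time. Using A, B, C (subtract circle equations pairwise → linear system) gives (x, y) ≈ (-36.5, 5.9).
Distances from that point to each station vs reported:
  A: calculated 85.7 vs reported 85.8 → residual 0.1 km
  B: calculated 123.4 vs reported 123.5 → residual 0.1 km
  C: calculated 82.5 vs reported 82.6 → residual 0.1 km
  D: calculated 164.2 vs reported 191.1 → residual 26.9 km
A, B, C are mutually consistent (residuals ≈ 0); D is off by 26.9 km.

D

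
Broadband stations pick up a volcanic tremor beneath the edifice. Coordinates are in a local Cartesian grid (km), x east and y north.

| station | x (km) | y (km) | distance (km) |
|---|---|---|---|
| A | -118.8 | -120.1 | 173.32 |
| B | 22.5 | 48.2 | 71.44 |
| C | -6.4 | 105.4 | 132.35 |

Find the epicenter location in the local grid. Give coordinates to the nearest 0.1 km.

Circle about each station: (x + 118.8)² + (y + 120.1)² = 173.32²; (x − 22.5)² + (y − 48.2)² = 71.44²; (x + 6.4)² + (y − 105.4)² = 132.35².
Subtracting pairs of circle equations eliminates x²+y² and gives linear equations (the radical axes):
282.6 x + 336.6 y = -771.81
224.8 x + 451.0 y = -4864.03
Solving the 2×2 system: x ≈ 24.9, y ≈ -23.2 km.
Check against A (with the unrounded x, y): √((x + 118.8)²+(y + 120.1)²) = 173.32 ≈ 173.32 km. ✓

24.9 km east, -23.2 km north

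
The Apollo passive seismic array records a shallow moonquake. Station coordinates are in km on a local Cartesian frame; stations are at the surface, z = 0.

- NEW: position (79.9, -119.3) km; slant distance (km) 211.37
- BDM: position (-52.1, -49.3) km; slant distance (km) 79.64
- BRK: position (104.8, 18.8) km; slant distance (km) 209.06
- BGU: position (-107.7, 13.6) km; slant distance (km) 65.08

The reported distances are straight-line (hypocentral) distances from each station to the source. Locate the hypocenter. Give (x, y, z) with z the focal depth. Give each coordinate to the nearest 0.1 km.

Each station gives a sphere (x−x_i)² + (y−y_i)² + z² = d_i² (stations at z=0).
Subtracting the NEW sphere from BDM and BRK: z² cancels, leaving linear equations in x and y:
-264.0 x + 140.0 y = 22863.15
49.8 x + 276.2 y = -8308.83
Solving: x ≈ -93.606, y ≈ -13.205 km (keep extra digits for the depth step; rounded: -93.6, -13.2).
Then from the NEW sphere: z² = 211.37² − (x − 79.9)² − (y + 119.3)² with x = -93.606, y = -13.205, so z ≈ 57.592 ≈ 57.6 km.

(-93.6, -13.2, 57.6)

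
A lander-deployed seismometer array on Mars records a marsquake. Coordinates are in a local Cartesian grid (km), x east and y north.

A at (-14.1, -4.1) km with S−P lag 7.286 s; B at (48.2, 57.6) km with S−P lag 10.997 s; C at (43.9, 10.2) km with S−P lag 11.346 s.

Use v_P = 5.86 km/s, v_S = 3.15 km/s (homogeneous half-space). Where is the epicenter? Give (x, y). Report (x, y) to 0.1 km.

Distance from S−P lag: d = Δt · v_P v_S / (v_P − v_S) = Δt · (5.86·3.15)/(5.86−3.15) ≈ 6.8114·Δt.
So d_A = 49.63, d_B = 74.91, d_C = 77.28 km.
Circle about each station: (x + 14.1)² + (y + 4.1)² = 49.63²; (x − 48.2)² + (y − 57.6)² = 74.91²; (x − 43.9)² + (y − 10.2)² = 77.28².
Subtracting pairs of circle equations eliminates x²+y² and gives linear equations (the radical axes):
124.6 x + 123.4 y = 2277.01
116.0 x + 28.6 y = -1693.43
Solving the 2×2 system: x ≈ -25.5, y ≈ 44.2 km.
Check against A (with the unrounded x, y): √((x + 14.1)²+(y + 4.1)²) = 49.62 ≈ 49.63 km. ✓

(-25.5, 44.2)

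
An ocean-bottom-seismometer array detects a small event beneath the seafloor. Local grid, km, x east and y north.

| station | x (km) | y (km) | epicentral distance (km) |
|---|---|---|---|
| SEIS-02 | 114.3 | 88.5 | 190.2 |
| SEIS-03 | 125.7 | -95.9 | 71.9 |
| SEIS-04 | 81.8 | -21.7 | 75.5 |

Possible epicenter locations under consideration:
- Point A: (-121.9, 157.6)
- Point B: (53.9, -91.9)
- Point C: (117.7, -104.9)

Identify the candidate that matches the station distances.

Point B

For each candidate, compare |candidate − station| to the reported distance:
Point A: residuals SEIS-02 55.9, SEIS-03 282.5, SEIS-04 195.9 → max 282.5 km
Point B: residuals SEIS-02 0.0, SEIS-03 0.0, SEIS-04 0.0 → max 0.0 km
Point C: residuals SEIS-02 3.2, SEIS-03 59.9, SEIS-04 15.1 → max 59.9 km
Only Point B has all residuals ≈ 0.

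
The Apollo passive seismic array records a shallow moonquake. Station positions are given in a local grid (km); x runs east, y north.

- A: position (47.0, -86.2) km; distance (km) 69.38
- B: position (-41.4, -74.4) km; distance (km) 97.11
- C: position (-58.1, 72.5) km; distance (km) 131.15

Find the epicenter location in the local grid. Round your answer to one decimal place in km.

Circle about each station: (x − 47.0)² + (y + 86.2)² = 69.38²; (x + 41.4)² + (y + 74.4)² = 97.11²; (x + 58.1)² + (y − 72.5)² = 131.15².
Subtracting pairs of circle equations eliminates x²+y² and gives linear equations (the radical axes):
-176.8 x + 23.6 y = -7006.89
-210.2 x + 317.4 y = -13394.32
Solving the 2×2 system: x ≈ 37.3, y ≈ -17.5 km.

(37.3, -17.5)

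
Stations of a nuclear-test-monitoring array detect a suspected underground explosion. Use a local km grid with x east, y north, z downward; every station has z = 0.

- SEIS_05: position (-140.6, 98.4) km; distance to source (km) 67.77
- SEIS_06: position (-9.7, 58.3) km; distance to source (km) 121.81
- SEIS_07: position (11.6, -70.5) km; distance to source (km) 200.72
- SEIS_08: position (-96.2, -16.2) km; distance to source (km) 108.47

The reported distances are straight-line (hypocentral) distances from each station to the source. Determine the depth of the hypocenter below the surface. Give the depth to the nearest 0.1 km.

Each station gives a sphere (x−x_i)² + (y−y_i)² + z² = d_i² (stations at z=0).
Subtracting the SEIS_05 sphere from SEIS_06 and SEIS_07: z² cancels, leaving linear equations in x and y:
261.8 x − 80.2 y = -36202.84
304.4 x − 337.8 y = -60041.86
Solving: x ≈ -115.801, y ≈ 73.392 km (keep extra digits for the depth step; rounded: -115.8, 73.4).
Then from the SEIS_05 sphere: z² = 67.77² − (x + 140.6)² − (y − 98.4)² with x = -115.801, y = 73.392, so z ≈ 57.900 ≈ 57.9 km.

depth ≈ 57.9 km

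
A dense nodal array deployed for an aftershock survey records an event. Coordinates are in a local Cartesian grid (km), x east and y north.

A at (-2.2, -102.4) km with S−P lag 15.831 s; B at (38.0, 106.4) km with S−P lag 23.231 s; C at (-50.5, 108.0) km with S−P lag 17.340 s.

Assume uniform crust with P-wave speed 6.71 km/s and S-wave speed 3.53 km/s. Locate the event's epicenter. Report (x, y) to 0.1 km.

x ≈ -83.4 km, y ≈ -16.9 km

Distance from S−P lag: d = Δt · v_P v_S / (v_P − v_S) = Δt · (6.71·3.53)/(6.71−3.53) ≈ 7.4485·Δt.
So d_A = 117.92, d_B = 173.04, d_C = 129.16 km.
Circle about each station: (x + 2.2)² + (y + 102.4)² = 117.92²; (x − 38.0)² + (y − 106.4)² = 173.04²; (x + 50.5)² + (y − 108.0)² = 129.16².
Subtracting pairs of circle equations eliminates x²+y² and gives linear equations (the radical axes):
80.4 x + 417.6 y = -13763.36
-96.6 x + 420.8 y = 946.47
Solving the 2×2 system: x ≈ -83.4, y ≈ -16.9 km.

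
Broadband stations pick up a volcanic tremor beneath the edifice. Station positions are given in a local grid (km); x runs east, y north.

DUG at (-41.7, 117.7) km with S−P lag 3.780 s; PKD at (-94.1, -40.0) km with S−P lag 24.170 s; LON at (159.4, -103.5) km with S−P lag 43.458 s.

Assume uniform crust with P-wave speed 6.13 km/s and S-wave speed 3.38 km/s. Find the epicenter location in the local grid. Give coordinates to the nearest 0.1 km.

Distance from S−P lag: d = Δt · v_P v_S / (v_P − v_S) = Δt · (6.13·3.38)/(6.13−3.38) ≈ 7.5343·Δt.
So d_DUG = 28.48, d_PKD = 182.10, d_LON = 327.43 km.
Circle about each station: (x + 41.7)² + (y − 117.7)² = 28.48²; (x + 94.1)² + (y + 40.0)² = 182.10²; (x − 159.4)² + (y + 103.5)² = 327.43².
Subtracting the DUG equation from the PKD and LON equations removes the quadratic terms:
-104.8 x − 315.4 y = -37486.67
402.2 x − 442.4 y = -85870.86
Solving the 2×2 system: x ≈ -60.6, y ≈ 139.0 km.
Check against DUG (with the unrounded x, y): √((x + 41.7)²+(y − 117.7)²) = 28.48 ≈ 28.48 km. ✓

x ≈ -60.6 km, y ≈ 139.0 km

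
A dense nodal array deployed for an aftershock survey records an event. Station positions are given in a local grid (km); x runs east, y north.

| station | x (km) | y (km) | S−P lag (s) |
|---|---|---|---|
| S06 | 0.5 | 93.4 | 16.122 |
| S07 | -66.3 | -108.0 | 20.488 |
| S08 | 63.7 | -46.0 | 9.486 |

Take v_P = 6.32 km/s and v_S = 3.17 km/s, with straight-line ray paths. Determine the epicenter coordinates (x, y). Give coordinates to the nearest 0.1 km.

Distance from S−P lag: d = Δt · v_P v_S / (v_P − v_S) = Δt · (6.32·3.17)/(6.32−3.17) ≈ 6.3601·Δt.
So d_S06 = 102.54, d_S07 = 130.31, d_S08 = 60.33 km.
Circle about each station: (x − 0.5)² + (y − 93.4)² = 102.54²; (x + 66.3)² + (y + 108.0)² = 130.31²; (x − 63.7)² + (y + 46.0)² = 60.33².
Subtracting pairs of circle equations eliminates x²+y² and gives linear equations (the radical axes):
-133.6 x − 402.8 y = 869.64
126.4 x − 278.8 y = 4324.62
Solving the 2×2 system: x ≈ 17.0, y ≈ -7.8 km.

(17.0, -7.8)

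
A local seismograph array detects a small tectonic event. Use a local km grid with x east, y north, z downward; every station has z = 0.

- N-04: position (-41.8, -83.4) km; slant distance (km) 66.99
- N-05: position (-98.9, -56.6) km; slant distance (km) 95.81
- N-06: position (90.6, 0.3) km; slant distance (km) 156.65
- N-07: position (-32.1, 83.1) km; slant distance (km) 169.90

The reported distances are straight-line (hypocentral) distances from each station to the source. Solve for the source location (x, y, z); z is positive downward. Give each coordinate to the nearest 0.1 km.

(-31.0, -73.7, 65.4)

Each station gives a sphere (x−x_i)² + (y−y_i)² + z² = d_i² (stations at z=0).
Subtracting the N-04 sphere from N-05 and N-06: z² cancels, leaving linear equations in x and y:
-114.2 x + 53.6 y = -409.93
264.8 x + 167.4 y = -20545.91
Solving: x ≈ -31.001, y ≈ -73.698 km (keep extra digits for the depth step; rounded: -31.0, -73.7).
Then from the N-04 sphere: z² = 66.99² − (x + 41.8)² − (y + 83.4)² with x = -31.001, y = -73.698, so z ≈ 65.398 ≈ 65.4 km.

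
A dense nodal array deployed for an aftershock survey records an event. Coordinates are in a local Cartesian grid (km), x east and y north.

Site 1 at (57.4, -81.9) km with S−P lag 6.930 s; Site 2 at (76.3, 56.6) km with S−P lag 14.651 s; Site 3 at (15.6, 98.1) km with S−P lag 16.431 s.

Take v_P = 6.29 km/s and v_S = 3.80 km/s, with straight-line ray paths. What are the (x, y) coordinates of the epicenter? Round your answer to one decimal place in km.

Distance from S−P lag: d = Δt · v_P v_S / (v_P − v_S) = Δt · (6.29·3.80)/(6.29−3.80) ≈ 9.5992·Δt.
So d_Site 1 = 66.52, d_Site 2 = 140.64, d_Site 3 = 157.72 km.
Circle about each station: (x − 57.4)² + (y + 81.9)² = 66.52²; (x − 76.3)² + (y − 56.6)² = 140.64²; (x − 15.6)² + (y − 98.1)² = 157.72².
Subtracting the Site 1 equation from the Site 2 and Site 3 equations removes the quadratic terms:
37.8 x + 277.0 y = -16331.82
-83.6 x + 360.0 y = -20586.09
Solving the 2×2 system: x ≈ -4.8, y ≈ -58.3 km.

(-4.8, -58.3)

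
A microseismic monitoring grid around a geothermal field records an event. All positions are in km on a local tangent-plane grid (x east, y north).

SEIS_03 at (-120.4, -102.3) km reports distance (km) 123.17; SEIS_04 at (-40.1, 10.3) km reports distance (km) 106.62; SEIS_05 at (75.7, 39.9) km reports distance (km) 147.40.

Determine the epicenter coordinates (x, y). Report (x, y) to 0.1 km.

1.9 km east, -87.7 km north

Circle about each station: (x + 120.4)² + (y + 102.3)² = 123.17²; (x + 40.1)² + (y − 10.3)² = 106.62²; (x − 75.7)² + (y − 39.9)² = 147.40².
Subtracting pairs of circle equations eliminates x²+y² and gives linear equations (the radical axes):
160.6 x + 225.2 y = -19444.33
392.2 x + 284.4 y = -24194.86
Solving the 2×2 system: x ≈ 1.9, y ≈ -87.7 km.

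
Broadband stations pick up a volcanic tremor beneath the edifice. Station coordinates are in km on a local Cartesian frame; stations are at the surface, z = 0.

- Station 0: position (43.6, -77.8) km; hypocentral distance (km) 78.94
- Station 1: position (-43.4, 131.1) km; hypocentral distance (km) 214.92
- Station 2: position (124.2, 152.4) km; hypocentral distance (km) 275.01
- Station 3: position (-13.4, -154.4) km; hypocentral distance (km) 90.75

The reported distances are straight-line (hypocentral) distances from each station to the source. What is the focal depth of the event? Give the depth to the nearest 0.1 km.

Each station gives a sphere (x−x_i)² + (y−y_i)² + z² = d_i² (stations at z=0).
Subtracting the Station 0 sphere from Station 1 and Station 2: z² cancels, leaving linear equations in x and y:
-174.0 x + 417.8 y = -28842.11
161.2 x + 460.4 y = -38701.38
Solving: x ≈ -19.602, y ≈ -77.197 km (keep extra digits for the depth step; rounded: -19.6, -77.2).
Then from the Station 0 sphere: z² = 78.94² − (x − 43.6)² − (y + 77.8)² with x = -19.602, y = -77.197, so z ≈ 47.293 ≈ 47.3 km.

47.3 km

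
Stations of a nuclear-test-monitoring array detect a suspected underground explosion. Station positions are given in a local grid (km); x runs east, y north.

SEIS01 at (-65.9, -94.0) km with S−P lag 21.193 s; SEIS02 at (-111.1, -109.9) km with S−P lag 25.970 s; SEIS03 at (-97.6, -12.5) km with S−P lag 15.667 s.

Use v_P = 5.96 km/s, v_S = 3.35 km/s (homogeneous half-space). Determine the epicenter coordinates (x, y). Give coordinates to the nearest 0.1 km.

Distance from S−P lag: d = Δt · v_P v_S / (v_P − v_S) = Δt · (5.96·3.35)/(5.96−3.35) ≈ 7.6498·Δt.
So d_SEIS01 = 162.12, d_SEIS02 = 198.67, d_SEIS03 = 119.85 km.
Circle about each station: (x + 65.9)² + (y + 94.0)² = 162.12²; (x + 111.1)² + (y + 109.9)² = 198.67²; (x + 97.6)² + (y + 12.5)² = 119.85².
Subtracting the SEIS01 equation from the SEIS02 and SEIS03 equations removes the quadratic terms:
-90.4 x − 31.8 y = -1944.46
-63.4 x + 163.0 y = 8422.07
Solving the 2×2 system: x ≈ 2.9, y ≈ 52.8 km.

x ≈ 2.9 km, y ≈ 52.8 km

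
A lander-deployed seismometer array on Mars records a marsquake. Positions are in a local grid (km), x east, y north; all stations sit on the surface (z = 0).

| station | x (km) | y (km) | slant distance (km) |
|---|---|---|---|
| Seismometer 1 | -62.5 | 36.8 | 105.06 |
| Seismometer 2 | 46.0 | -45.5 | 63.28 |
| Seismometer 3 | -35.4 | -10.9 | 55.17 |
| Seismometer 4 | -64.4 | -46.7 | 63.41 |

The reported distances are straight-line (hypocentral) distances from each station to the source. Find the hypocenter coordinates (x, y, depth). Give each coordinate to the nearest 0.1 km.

Each station gives a sphere (x−x_i)² + (y−y_i)² + z² = d_i² (stations at z=0).
Subtracting the Seismometer 1 sphere from Seismometer 2 and Seismometer 3: z² cancels, leaving linear equations in x and y:
217.0 x − 164.6 y = 5959.01
54.2 x − 95.4 y = 4105.35
Solving: x ≈ -9.104, y ≈ -48.205 km (keep extra digits for the depth step; rounded: -9.1, -48.2).
Then from the Seismometer 1 sphere: z² = 105.06² − (x + 62.5)² − (y − 36.8)² with x = -9.104, y = -48.205, so z ≈ 30.994 ≈ 31.0 km.

(-9.1, -48.2, 31.0)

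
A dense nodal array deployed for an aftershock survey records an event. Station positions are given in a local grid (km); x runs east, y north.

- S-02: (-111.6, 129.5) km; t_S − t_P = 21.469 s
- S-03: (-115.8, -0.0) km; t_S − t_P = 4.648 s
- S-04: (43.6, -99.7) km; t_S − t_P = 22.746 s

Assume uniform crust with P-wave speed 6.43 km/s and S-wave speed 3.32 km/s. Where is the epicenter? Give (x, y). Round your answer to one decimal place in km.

x ≈ -88.2 km, y ≈ -16.0 km

Distance from S−P lag: d = Δt · v_P v_S / (v_P − v_S) = Δt · (6.43·3.32)/(6.43−3.32) ≈ 6.8642·Δt.
So d_S-02 = 147.37, d_S-03 = 31.90, d_S-04 = 156.13 km.
Circle about each station: (x + 111.6)² + (y − 129.5)² = 147.37²; (x + 115.8)² + y² = 31.90²; (x − 43.6)² + (y + 99.7)² = 156.13².
Subtracting the S-02 equation from the S-03 and S-04 equations removes the quadratic terms:
-8.4 x − 259.0 y = 4885.14
310.4 x − 458.4 y = -20042.42
Solving the 2×2 system: x ≈ -88.2, y ≈ -16.0 km.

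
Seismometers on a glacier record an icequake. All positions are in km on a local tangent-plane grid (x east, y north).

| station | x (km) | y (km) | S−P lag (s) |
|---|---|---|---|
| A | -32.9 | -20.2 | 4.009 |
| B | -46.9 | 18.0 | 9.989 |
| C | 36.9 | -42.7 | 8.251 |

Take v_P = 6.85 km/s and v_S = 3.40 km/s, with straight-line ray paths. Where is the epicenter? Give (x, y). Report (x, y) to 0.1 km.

Distance from S−P lag: d = Δt · v_P v_S / (v_P − v_S) = Δt · (6.85·3.40)/(6.85−3.40) ≈ 6.7507·Δt.
So d_A = 27.06, d_B = 67.43, d_C = 55.70 km.
Circle about each station: (x + 32.9)² + (y + 20.2)² = 27.06²; (x + 46.9)² + (y − 18.0)² = 67.43²; (x − 36.9)² + (y + 42.7)² = 55.70².
Subtracting the A equation from the B and C equations removes the quadratic terms:
-28.0 x + 76.4 y = -2781.40
139.6 x − 45.0 y = -675.80
Solving the 2×2 system: x ≈ -18.8, y ≈ -43.3 km.
Check against A (with the unrounded x, y): √((x + 32.9)²+(y + 20.2)²) = 27.06 ≈ 27.06 km. ✓

x ≈ -18.8 km, y ≈ -43.3 km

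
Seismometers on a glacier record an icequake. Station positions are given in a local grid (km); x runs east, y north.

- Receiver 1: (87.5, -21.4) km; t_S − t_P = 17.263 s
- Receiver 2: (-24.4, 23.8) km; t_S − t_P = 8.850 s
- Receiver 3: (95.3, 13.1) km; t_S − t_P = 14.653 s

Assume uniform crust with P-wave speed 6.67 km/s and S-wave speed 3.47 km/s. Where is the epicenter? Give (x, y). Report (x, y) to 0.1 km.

Distance from S−P lag: d = Δt · v_P v_S / (v_P − v_S) = Δt · (6.67·3.47)/(6.67−3.47) ≈ 7.2328·Δt.
So d_Receiver 1 = 124.86, d_Receiver 2 = 64.01, d_Receiver 3 = 105.98 km.
Circle about each station: (x − 87.5)² + (y + 21.4)² = 124.86²; (x + 24.4)² + (y − 23.8)² = 64.01²; (x − 95.3)² + (y − 13.1)² = 105.98².
Subtracting the Receiver 1 equation from the Receiver 2 and Receiver 3 equations removes the quadratic terms:
-223.8 x + 90.4 y = 4540.33
15.6 x + 69.0 y = 5497.75
Solving the 2×2 system: x ≈ 10.9, y ≈ 77.2 km.

(10.9, 77.2)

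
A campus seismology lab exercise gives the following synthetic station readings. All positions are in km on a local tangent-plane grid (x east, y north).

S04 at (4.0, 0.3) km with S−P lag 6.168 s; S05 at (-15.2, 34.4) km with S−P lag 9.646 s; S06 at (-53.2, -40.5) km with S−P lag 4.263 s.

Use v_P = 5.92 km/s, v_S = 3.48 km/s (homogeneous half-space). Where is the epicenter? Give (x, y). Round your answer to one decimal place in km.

x ≈ -17.8 km, y ≈ -47.0 km

Distance from S−P lag: d = Δt · v_P v_S / (v_P − v_S) = Δt · (5.92·3.48)/(5.92−3.48) ≈ 8.4433·Δt.
So d_S04 = 52.08, d_S05 = 81.44, d_S06 = 35.99 km.
Circle about each station: (x − 4.0)² + (y − 0.3)² = 52.08²; (x + 15.2)² + (y − 34.4)² = 81.44²; (x + 53.2)² + (y + 40.5)² = 35.99².
Subtracting pairs of circle equations eliminates x²+y² and gives linear equations (the radical axes):
-38.4 x + 68.2 y = -2521.84
-114.4 x − 81.6 y = 5871.45
Solving the 2×2 system: x ≈ -17.8, y ≈ -47.0 km.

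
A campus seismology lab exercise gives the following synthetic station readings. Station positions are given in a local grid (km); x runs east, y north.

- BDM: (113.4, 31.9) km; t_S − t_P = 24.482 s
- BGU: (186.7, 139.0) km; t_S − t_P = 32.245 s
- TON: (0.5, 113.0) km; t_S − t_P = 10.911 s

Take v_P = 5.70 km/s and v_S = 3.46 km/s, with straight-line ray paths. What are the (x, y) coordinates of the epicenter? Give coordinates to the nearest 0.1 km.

Distance from S−P lag: d = Δt · v_P v_S / (v_P − v_S) = Δt · (5.70·3.46)/(5.70−3.46) ≈ 8.8045·Δt.
So d_BDM = 215.55, d_BGU = 283.90, d_TON = 96.07 km.
Circle about each station: (x − 113.4)² + (y − 31.9)² = 215.55²; (x − 186.7)² + (y − 139.0)² = 283.90²; (x − 0.5)² + (y − 113.0)² = 96.07².
Subtracting pairs of circle equations eliminates x²+y² and gives linear equations (the radical axes):
146.6 x + 214.2 y = 6163.31
-225.8 x + 162.2 y = 36124.44
Solving the 2×2 system: x ≈ -93.4, y ≈ 92.7 km.
Check against BDM (with the unrounded x, y): √((x − 113.4)²+(y − 31.9)²) = 215.55 ≈ 215.55 km. ✓

x ≈ -93.4 km, y ≈ 92.7 km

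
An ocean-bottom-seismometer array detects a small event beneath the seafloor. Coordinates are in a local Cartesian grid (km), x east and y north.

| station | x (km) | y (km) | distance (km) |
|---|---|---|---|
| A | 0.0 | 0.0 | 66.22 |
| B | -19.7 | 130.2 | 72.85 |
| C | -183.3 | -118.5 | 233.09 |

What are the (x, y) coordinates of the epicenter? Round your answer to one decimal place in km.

(-31.4, 58.3)

Circle about each station: x² + y² = 66.22²; (x + 19.7)² + (y − 130.2)² = 72.85²; (x + 183.3)² + (y + 118.5)² = 233.09².
Subtracting the A equation from the B and C equations removes the quadratic terms:
-39.4 x + 260.4 y = 16418.10
-366.6 x − 237.0 y = -2304.72
Solving the 2×2 system: x ≈ -31.4, y ≈ 58.3 km.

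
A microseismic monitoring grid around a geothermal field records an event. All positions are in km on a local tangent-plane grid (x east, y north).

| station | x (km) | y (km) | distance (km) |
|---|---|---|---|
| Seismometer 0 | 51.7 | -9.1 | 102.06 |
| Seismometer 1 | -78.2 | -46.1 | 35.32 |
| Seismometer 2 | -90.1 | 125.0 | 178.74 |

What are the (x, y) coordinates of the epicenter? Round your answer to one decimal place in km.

Circle about each station: (x − 51.7)² + (y + 9.1)² = 102.06²; (x + 78.2)² + (y + 46.1)² = 35.32²; (x + 90.1)² + (y − 125.0)² = 178.74².
Subtracting the Seismometer 0 equation from the Seismometer 1 and Seismometer 2 equations removes the quadratic terms:
-259.8 x − 74.0 y = 14653.49
-283.6 x + 268.2 y = -544.43
Solving the 2×2 system: x ≈ -42.9, y ≈ -47.4 km.

(-42.9, -47.4)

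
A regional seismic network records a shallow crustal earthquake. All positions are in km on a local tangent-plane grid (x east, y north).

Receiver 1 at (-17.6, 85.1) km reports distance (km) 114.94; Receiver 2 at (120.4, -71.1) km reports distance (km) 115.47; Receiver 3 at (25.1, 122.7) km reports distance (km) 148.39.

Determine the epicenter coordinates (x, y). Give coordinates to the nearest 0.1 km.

Circle about each station: (x + 17.6)² + (y − 85.1)² = 114.94²; (x − 120.4)² + (y + 71.1)² = 115.47²; (x − 25.1)² + (y − 122.7)² = 148.39².
Subtracting the Receiver 1 equation from the Receiver 2 and Receiver 3 equations removes the quadratic terms:
276.0 x − 312.4 y = 11877.48
85.4 x + 75.2 y = -674.86
Solving the 2×2 system: x ≈ 14.4, y ≈ -25.3 km.

x ≈ 14.4 km, y ≈ -25.3 km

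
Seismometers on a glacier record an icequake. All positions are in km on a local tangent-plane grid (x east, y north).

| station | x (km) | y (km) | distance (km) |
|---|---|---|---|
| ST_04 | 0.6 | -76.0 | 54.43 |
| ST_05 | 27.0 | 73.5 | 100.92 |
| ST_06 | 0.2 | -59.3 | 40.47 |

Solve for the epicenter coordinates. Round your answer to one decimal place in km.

x ≈ 25.1 km, y ≈ -27.4 km

Circle about each station: (x − 0.6)² + (y + 76.0)² = 54.43²; (x − 27.0)² + (y − 73.5)² = 100.92²; (x − 0.2)² + (y + 59.3)² = 40.47².
Subtracting the ST_04 equation from the ST_05 and ST_06 equations removes the quadratic terms:
52.8 x + 299.0 y = -6867.33
-0.8 x + 33.4 y = -935.03
Solving the 2×2 system: x ≈ 25.1, y ≈ -27.4 km.
Check against ST_04 (with the unrounded x, y): √((x − 0.6)²+(y + 76.0)²) = 54.42 ≈ 54.43 km. ✓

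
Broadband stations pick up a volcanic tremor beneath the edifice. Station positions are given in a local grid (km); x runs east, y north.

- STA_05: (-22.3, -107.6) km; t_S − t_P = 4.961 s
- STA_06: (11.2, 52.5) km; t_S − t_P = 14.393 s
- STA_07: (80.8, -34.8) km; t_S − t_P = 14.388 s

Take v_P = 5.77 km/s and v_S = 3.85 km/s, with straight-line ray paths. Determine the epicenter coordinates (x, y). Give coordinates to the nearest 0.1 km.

Distance from S−P lag: d = Δt · v_P v_S / (v_P − v_S) = Δt · (5.77·3.85)/(5.77−3.85) ≈ 11.5701·Δt.
So d_STA_05 = 57.40, d_STA_06 = 166.53, d_STA_07 = 166.47 km.
Circle about each station: (x + 22.3)² + (y + 107.6)² = 57.40²; (x − 11.2)² + (y − 52.5)² = 166.53²; (x − 80.8)² + (y + 34.8)² = 166.47².
Subtracting pairs of circle equations eliminates x²+y² and gives linear equations (the radical axes):
67.0 x + 320.2 y = -33630.84
206.2 x + 145.6 y = -28752.87
Solving the 2×2 system: x ≈ -76.6, y ≈ -89.0 km.
Check against STA_05 (with the unrounded x, y): √((x + 22.3)²+(y + 107.6)²) = 57.39 ≈ 57.40 km. ✓

-76.6 km east, -89.0 km north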